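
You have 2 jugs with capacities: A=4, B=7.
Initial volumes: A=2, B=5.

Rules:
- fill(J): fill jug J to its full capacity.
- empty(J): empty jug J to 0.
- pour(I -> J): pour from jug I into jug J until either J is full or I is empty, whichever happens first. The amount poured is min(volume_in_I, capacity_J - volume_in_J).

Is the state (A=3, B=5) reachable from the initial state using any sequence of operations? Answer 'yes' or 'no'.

Answer: no

Derivation:
BFS explored all 23 reachable states.
Reachable set includes: (0,0), (0,1), (0,2), (0,3), (0,4), (0,5), (0,6), (0,7), (1,0), (1,7), (2,0), (2,5) ...
Target (A=3, B=5) not in reachable set → no.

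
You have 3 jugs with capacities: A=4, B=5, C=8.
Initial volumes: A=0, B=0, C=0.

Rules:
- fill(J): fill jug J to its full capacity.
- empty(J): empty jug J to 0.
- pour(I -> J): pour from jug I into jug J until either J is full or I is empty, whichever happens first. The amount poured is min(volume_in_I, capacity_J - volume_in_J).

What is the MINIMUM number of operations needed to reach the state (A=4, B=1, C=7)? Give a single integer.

BFS from (A=0, B=0, C=0). One shortest path:
  1. fill(A) -> (A=4 B=0 C=0)
  2. fill(C) -> (A=4 B=0 C=8)
  3. pour(A -> B) -> (A=0 B=4 C=8)
  4. pour(C -> B) -> (A=0 B=5 C=7)
  5. pour(B -> A) -> (A=4 B=1 C=7)
Reached target in 5 moves.

Answer: 5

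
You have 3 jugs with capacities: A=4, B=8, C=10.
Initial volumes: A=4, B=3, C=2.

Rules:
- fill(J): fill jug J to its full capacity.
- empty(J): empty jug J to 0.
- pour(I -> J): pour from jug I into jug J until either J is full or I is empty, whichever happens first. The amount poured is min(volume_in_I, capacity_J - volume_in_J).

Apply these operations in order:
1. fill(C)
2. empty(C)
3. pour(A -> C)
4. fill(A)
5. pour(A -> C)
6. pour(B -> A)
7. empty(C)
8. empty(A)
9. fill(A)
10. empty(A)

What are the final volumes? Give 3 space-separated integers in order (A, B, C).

Step 1: fill(C) -> (A=4 B=3 C=10)
Step 2: empty(C) -> (A=4 B=3 C=0)
Step 3: pour(A -> C) -> (A=0 B=3 C=4)
Step 4: fill(A) -> (A=4 B=3 C=4)
Step 5: pour(A -> C) -> (A=0 B=3 C=8)
Step 6: pour(B -> A) -> (A=3 B=0 C=8)
Step 7: empty(C) -> (A=3 B=0 C=0)
Step 8: empty(A) -> (A=0 B=0 C=0)
Step 9: fill(A) -> (A=4 B=0 C=0)
Step 10: empty(A) -> (A=0 B=0 C=0)

Answer: 0 0 0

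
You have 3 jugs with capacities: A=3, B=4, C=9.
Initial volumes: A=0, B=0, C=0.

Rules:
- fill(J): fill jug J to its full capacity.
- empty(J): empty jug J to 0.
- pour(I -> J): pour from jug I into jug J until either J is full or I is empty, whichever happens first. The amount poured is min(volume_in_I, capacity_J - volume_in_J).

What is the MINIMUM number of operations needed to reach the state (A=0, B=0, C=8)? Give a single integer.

BFS from (A=0, B=0, C=0). One shortest path:
  1. fill(B) -> (A=0 B=4 C=0)
  2. pour(B -> C) -> (A=0 B=0 C=4)
  3. fill(B) -> (A=0 B=4 C=4)
  4. pour(B -> C) -> (A=0 B=0 C=8)
Reached target in 4 moves.

Answer: 4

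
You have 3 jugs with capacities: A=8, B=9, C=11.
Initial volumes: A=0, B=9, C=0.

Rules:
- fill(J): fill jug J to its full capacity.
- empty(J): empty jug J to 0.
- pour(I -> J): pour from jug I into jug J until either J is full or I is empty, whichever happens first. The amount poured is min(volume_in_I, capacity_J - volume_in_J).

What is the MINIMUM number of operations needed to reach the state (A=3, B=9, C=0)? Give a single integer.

Answer: 4

Derivation:
BFS from (A=0, B=9, C=0). One shortest path:
  1. fill(C) -> (A=0 B=9 C=11)
  2. pour(C -> A) -> (A=8 B=9 C=3)
  3. empty(A) -> (A=0 B=9 C=3)
  4. pour(C -> A) -> (A=3 B=9 C=0)
Reached target in 4 moves.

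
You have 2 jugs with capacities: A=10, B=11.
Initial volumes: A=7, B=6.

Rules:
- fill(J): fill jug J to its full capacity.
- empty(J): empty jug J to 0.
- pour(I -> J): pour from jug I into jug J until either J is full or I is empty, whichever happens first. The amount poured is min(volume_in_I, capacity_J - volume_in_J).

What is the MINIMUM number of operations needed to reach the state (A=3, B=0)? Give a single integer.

Answer: 3

Derivation:
BFS from (A=7, B=6). One shortest path:
  1. pour(B -> A) -> (A=10 B=3)
  2. empty(A) -> (A=0 B=3)
  3. pour(B -> A) -> (A=3 B=0)
Reached target in 3 moves.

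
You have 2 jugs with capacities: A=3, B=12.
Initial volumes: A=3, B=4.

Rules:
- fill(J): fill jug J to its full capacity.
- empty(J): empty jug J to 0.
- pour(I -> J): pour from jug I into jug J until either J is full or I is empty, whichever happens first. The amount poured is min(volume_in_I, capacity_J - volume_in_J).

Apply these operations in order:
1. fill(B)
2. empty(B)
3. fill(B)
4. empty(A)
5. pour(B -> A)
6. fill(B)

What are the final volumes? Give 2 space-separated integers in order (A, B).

Answer: 3 12

Derivation:
Step 1: fill(B) -> (A=3 B=12)
Step 2: empty(B) -> (A=3 B=0)
Step 3: fill(B) -> (A=3 B=12)
Step 4: empty(A) -> (A=0 B=12)
Step 5: pour(B -> A) -> (A=3 B=9)
Step 6: fill(B) -> (A=3 B=12)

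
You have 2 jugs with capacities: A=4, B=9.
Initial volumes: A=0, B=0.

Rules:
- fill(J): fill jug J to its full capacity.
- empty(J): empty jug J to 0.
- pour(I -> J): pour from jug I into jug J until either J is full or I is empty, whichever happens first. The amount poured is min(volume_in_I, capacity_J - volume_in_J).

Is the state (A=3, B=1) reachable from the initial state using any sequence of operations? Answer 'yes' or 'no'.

BFS explored all 26 reachable states.
Reachable set includes: (0,0), (0,1), (0,2), (0,3), (0,4), (0,5), (0,6), (0,7), (0,8), (0,9), (1,0), (1,9) ...
Target (A=3, B=1) not in reachable set → no.

Answer: no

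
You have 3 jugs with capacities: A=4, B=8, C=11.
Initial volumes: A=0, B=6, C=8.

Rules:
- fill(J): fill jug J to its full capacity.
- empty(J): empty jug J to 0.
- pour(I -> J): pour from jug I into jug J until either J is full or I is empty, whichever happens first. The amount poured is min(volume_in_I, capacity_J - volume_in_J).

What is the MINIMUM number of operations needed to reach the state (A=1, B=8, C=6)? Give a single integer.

BFS from (A=0, B=6, C=8). One shortest path:
  1. fill(A) -> (A=4 B=6 C=8)
  2. pour(A -> C) -> (A=1 B=6 C=11)
  3. empty(C) -> (A=1 B=6 C=0)
  4. pour(B -> C) -> (A=1 B=0 C=6)
  5. fill(B) -> (A=1 B=8 C=6)
Reached target in 5 moves.

Answer: 5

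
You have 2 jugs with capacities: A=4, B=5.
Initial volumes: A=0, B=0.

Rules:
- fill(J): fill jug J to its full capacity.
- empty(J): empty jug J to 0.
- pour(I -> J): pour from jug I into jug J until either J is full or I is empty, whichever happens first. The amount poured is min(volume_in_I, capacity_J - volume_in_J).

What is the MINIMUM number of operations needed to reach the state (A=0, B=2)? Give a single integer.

BFS from (A=0, B=0). One shortest path:
  1. fill(B) -> (A=0 B=5)
  2. pour(B -> A) -> (A=4 B=1)
  3. empty(A) -> (A=0 B=1)
  4. pour(B -> A) -> (A=1 B=0)
  5. fill(B) -> (A=1 B=5)
  6. pour(B -> A) -> (A=4 B=2)
  7. empty(A) -> (A=0 B=2)
Reached target in 7 moves.

Answer: 7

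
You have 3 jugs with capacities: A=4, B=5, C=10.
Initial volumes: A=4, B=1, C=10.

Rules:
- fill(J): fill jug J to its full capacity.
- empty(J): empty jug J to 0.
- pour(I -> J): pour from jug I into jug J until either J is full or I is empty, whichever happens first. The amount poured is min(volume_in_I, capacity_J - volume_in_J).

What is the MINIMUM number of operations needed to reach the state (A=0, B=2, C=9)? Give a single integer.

Answer: 5

Derivation:
BFS from (A=4, B=1, C=10). One shortest path:
  1. empty(A) -> (A=0 B=1 C=10)
  2. pour(B -> A) -> (A=1 B=0 C=10)
  3. pour(C -> B) -> (A=1 B=5 C=5)
  4. pour(B -> A) -> (A=4 B=2 C=5)
  5. pour(A -> C) -> (A=0 B=2 C=9)
Reached target in 5 moves.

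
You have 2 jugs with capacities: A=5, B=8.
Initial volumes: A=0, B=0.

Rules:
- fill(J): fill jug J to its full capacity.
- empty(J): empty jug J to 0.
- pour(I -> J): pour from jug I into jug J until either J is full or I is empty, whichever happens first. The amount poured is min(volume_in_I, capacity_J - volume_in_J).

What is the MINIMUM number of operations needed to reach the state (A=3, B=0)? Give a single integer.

BFS from (A=0, B=0). One shortest path:
  1. fill(B) -> (A=0 B=8)
  2. pour(B -> A) -> (A=5 B=3)
  3. empty(A) -> (A=0 B=3)
  4. pour(B -> A) -> (A=3 B=0)
Reached target in 4 moves.

Answer: 4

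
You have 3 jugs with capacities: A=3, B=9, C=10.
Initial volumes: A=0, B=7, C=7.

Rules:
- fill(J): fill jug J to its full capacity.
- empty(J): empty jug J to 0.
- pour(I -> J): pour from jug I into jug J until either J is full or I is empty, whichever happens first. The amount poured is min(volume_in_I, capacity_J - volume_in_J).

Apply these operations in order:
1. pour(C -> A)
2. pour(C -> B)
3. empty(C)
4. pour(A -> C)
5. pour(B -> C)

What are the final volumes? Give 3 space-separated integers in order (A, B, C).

Step 1: pour(C -> A) -> (A=3 B=7 C=4)
Step 2: pour(C -> B) -> (A=3 B=9 C=2)
Step 3: empty(C) -> (A=3 B=9 C=0)
Step 4: pour(A -> C) -> (A=0 B=9 C=3)
Step 5: pour(B -> C) -> (A=0 B=2 C=10)

Answer: 0 2 10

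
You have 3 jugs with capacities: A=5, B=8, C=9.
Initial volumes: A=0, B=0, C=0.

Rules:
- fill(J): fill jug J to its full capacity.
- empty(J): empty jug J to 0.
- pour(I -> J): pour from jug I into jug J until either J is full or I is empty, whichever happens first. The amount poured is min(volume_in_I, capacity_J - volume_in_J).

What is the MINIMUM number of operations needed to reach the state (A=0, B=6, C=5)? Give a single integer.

Answer: 7

Derivation:
BFS from (A=0, B=0, C=0). One shortest path:
  1. fill(B) -> (A=0 B=8 C=0)
  2. pour(B -> A) -> (A=5 B=3 C=0)
  3. empty(A) -> (A=0 B=3 C=0)
  4. pour(B -> A) -> (A=3 B=0 C=0)
  5. fill(B) -> (A=3 B=8 C=0)
  6. pour(B -> A) -> (A=5 B=6 C=0)
  7. pour(A -> C) -> (A=0 B=6 C=5)
Reached target in 7 moves.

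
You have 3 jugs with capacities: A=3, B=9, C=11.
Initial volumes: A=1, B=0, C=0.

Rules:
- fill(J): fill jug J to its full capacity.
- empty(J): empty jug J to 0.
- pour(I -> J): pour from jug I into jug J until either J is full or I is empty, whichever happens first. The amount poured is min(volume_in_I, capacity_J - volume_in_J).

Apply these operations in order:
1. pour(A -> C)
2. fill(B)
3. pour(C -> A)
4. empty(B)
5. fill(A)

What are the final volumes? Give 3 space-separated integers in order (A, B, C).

Step 1: pour(A -> C) -> (A=0 B=0 C=1)
Step 2: fill(B) -> (A=0 B=9 C=1)
Step 3: pour(C -> A) -> (A=1 B=9 C=0)
Step 4: empty(B) -> (A=1 B=0 C=0)
Step 5: fill(A) -> (A=3 B=0 C=0)

Answer: 3 0 0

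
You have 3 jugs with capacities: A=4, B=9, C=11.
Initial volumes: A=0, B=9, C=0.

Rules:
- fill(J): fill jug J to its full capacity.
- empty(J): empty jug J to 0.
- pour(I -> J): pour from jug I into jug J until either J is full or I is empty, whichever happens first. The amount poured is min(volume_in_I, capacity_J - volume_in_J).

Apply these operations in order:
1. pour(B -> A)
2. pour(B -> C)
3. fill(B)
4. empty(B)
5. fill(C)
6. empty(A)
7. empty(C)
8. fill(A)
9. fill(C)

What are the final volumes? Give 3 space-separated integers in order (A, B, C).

Step 1: pour(B -> A) -> (A=4 B=5 C=0)
Step 2: pour(B -> C) -> (A=4 B=0 C=5)
Step 3: fill(B) -> (A=4 B=9 C=5)
Step 4: empty(B) -> (A=4 B=0 C=5)
Step 5: fill(C) -> (A=4 B=0 C=11)
Step 6: empty(A) -> (A=0 B=0 C=11)
Step 7: empty(C) -> (A=0 B=0 C=0)
Step 8: fill(A) -> (A=4 B=0 C=0)
Step 9: fill(C) -> (A=4 B=0 C=11)

Answer: 4 0 11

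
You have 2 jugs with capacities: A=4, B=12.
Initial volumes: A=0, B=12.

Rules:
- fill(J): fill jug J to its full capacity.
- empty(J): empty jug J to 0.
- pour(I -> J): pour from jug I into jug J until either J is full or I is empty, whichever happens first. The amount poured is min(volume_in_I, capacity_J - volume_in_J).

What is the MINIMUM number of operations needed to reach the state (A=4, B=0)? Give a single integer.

BFS from (A=0, B=12). One shortest path:
  1. fill(A) -> (A=4 B=12)
  2. empty(B) -> (A=4 B=0)
Reached target in 2 moves.

Answer: 2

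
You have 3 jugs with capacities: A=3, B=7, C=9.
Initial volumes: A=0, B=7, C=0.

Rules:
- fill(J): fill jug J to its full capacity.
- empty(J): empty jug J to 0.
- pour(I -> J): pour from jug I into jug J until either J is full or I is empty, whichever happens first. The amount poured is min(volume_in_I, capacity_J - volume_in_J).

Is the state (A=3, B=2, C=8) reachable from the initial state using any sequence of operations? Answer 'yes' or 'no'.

Answer: yes

Derivation:
BFS from (A=0, B=7, C=0):
  1. fill(A) -> (A=3 B=7 C=0)
  2. pour(B -> C) -> (A=3 B=0 C=7)
  3. pour(A -> B) -> (A=0 B=3 C=7)
  4. fill(A) -> (A=3 B=3 C=7)
  5. pour(A -> B) -> (A=0 B=6 C=7)
  6. pour(C -> A) -> (A=3 B=6 C=4)
  7. pour(A -> B) -> (A=2 B=7 C=4)
  8. pour(B -> C) -> (A=2 B=2 C=9)
  9. pour(C -> A) -> (A=3 B=2 C=8)
Target reached → yes.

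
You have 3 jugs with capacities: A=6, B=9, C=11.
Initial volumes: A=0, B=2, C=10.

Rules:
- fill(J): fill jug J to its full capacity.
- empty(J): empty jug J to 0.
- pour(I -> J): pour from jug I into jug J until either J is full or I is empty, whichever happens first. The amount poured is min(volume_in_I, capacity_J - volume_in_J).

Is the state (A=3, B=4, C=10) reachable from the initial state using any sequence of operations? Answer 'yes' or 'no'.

Answer: no

Derivation:
BFS explored all 440 reachable states.
Reachable set includes: (0,0,0), (0,0,1), (0,0,2), (0,0,3), (0,0,4), (0,0,5), (0,0,6), (0,0,7), (0,0,8), (0,0,9), (0,0,10), (0,0,11) ...
Target (A=3, B=4, C=10) not in reachable set → no.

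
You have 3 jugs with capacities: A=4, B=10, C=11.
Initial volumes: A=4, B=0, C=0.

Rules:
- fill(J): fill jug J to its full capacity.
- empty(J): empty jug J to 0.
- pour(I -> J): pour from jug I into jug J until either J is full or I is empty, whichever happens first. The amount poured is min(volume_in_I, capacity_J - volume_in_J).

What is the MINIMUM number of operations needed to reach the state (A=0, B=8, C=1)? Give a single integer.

BFS from (A=4, B=0, C=0). One shortest path:
  1. fill(C) -> (A=4 B=0 C=11)
  2. pour(C -> B) -> (A=4 B=10 C=1)
  3. empty(B) -> (A=4 B=0 C=1)
  4. pour(A -> B) -> (A=0 B=4 C=1)
  5. fill(A) -> (A=4 B=4 C=1)
  6. pour(A -> B) -> (A=0 B=8 C=1)
Reached target in 6 moves.

Answer: 6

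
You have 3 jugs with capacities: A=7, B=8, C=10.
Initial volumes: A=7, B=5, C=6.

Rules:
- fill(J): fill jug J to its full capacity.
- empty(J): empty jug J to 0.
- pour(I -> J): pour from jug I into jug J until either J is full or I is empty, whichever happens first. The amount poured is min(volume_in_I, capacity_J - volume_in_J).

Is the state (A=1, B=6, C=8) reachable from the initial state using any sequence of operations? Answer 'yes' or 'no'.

Answer: no

Derivation:
BFS explored all 414 reachable states.
Reachable set includes: (0,0,0), (0,0,1), (0,0,2), (0,0,3), (0,0,4), (0,0,5), (0,0,6), (0,0,7), (0,0,8), (0,0,9), (0,0,10), (0,1,0) ...
Target (A=1, B=6, C=8) not in reachable set → no.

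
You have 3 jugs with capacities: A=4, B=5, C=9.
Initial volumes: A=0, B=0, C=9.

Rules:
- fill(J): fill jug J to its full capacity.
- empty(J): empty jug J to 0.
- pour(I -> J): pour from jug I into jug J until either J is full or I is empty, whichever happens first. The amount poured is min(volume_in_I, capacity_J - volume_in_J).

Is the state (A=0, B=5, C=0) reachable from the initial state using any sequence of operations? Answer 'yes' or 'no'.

Answer: yes

Derivation:
BFS from (A=0, B=0, C=9):
  1. fill(B) -> (A=0 B=5 C=9)
  2. empty(C) -> (A=0 B=5 C=0)
Target reached → yes.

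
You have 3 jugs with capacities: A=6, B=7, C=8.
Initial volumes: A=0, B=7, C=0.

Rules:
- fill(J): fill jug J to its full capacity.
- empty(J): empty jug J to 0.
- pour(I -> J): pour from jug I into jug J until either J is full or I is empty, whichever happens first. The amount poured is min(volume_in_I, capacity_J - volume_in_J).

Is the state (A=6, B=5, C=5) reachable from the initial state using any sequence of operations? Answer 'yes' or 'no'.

BFS from (A=0, B=7, C=0):
  1. fill(C) -> (A=0 B=7 C=8)
  2. pour(B -> A) -> (A=6 B=1 C=8)
  3. empty(A) -> (A=0 B=1 C=8)
  4. pour(C -> A) -> (A=6 B=1 C=2)
  5. pour(C -> B) -> (A=6 B=3 C=0)
  6. pour(A -> C) -> (A=0 B=3 C=6)
  7. pour(B -> A) -> (A=3 B=0 C=6)
  8. fill(B) -> (A=3 B=7 C=6)
  9. pour(B -> C) -> (A=3 B=5 C=8)
  10. pour(C -> A) -> (A=6 B=5 C=5)
Target reached → yes.

Answer: yes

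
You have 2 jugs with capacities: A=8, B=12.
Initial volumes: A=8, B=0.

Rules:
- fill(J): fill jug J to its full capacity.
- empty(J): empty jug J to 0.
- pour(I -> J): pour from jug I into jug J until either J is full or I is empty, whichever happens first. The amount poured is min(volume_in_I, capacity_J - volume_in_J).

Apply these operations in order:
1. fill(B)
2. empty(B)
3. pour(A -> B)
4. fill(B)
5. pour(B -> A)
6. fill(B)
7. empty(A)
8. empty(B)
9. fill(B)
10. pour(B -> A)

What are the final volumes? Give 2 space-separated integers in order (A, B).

Step 1: fill(B) -> (A=8 B=12)
Step 2: empty(B) -> (A=8 B=0)
Step 3: pour(A -> B) -> (A=0 B=8)
Step 4: fill(B) -> (A=0 B=12)
Step 5: pour(B -> A) -> (A=8 B=4)
Step 6: fill(B) -> (A=8 B=12)
Step 7: empty(A) -> (A=0 B=12)
Step 8: empty(B) -> (A=0 B=0)
Step 9: fill(B) -> (A=0 B=12)
Step 10: pour(B -> A) -> (A=8 B=4)

Answer: 8 4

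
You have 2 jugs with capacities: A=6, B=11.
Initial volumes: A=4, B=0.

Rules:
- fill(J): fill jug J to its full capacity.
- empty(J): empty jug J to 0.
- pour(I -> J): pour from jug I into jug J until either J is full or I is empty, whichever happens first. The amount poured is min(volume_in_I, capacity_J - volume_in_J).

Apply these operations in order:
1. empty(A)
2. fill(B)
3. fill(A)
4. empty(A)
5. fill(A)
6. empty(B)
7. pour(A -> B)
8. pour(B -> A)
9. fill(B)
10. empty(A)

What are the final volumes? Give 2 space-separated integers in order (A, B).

Answer: 0 11

Derivation:
Step 1: empty(A) -> (A=0 B=0)
Step 2: fill(B) -> (A=0 B=11)
Step 3: fill(A) -> (A=6 B=11)
Step 4: empty(A) -> (A=0 B=11)
Step 5: fill(A) -> (A=6 B=11)
Step 6: empty(B) -> (A=6 B=0)
Step 7: pour(A -> B) -> (A=0 B=6)
Step 8: pour(B -> A) -> (A=6 B=0)
Step 9: fill(B) -> (A=6 B=11)
Step 10: empty(A) -> (A=0 B=11)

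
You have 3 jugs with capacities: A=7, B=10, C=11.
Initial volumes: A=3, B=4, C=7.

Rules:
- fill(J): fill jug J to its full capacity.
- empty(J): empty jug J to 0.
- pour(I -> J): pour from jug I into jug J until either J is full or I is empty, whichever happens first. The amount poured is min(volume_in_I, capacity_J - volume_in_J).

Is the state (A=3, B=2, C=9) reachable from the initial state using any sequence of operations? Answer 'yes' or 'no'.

BFS explored all 517 reachable states.
Reachable set includes: (0,0,0), (0,0,1), (0,0,2), (0,0,3), (0,0,4), (0,0,5), (0,0,6), (0,0,7), (0,0,8), (0,0,9), (0,0,10), (0,0,11) ...
Target (A=3, B=2, C=9) not in reachable set → no.

Answer: no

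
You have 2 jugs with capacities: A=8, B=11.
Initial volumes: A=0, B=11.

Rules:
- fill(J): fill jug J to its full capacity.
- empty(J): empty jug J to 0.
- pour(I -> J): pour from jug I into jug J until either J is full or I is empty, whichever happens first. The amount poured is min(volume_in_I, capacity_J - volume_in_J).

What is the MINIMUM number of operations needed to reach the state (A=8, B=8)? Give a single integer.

Answer: 4

Derivation:
BFS from (A=0, B=11). One shortest path:
  1. fill(A) -> (A=8 B=11)
  2. empty(B) -> (A=8 B=0)
  3. pour(A -> B) -> (A=0 B=8)
  4. fill(A) -> (A=8 B=8)
Reached target in 4 moves.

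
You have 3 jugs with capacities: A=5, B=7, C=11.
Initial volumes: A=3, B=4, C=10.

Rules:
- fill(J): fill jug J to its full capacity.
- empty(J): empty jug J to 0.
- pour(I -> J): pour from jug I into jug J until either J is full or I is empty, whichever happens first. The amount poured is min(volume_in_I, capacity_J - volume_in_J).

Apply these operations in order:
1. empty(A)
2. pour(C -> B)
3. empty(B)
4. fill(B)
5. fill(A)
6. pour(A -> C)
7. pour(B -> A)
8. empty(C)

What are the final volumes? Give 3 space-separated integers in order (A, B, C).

Answer: 5 3 0

Derivation:
Step 1: empty(A) -> (A=0 B=4 C=10)
Step 2: pour(C -> B) -> (A=0 B=7 C=7)
Step 3: empty(B) -> (A=0 B=0 C=7)
Step 4: fill(B) -> (A=0 B=7 C=7)
Step 5: fill(A) -> (A=5 B=7 C=7)
Step 6: pour(A -> C) -> (A=1 B=7 C=11)
Step 7: pour(B -> A) -> (A=5 B=3 C=11)
Step 8: empty(C) -> (A=5 B=3 C=0)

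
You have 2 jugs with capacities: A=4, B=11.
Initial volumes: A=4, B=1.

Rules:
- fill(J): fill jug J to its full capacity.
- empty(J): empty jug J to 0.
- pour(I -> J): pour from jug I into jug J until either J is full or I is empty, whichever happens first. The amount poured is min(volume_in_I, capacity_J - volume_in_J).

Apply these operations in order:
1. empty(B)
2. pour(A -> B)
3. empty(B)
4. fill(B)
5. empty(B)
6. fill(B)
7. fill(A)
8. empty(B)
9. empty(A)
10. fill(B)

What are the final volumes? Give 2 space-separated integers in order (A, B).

Answer: 0 11

Derivation:
Step 1: empty(B) -> (A=4 B=0)
Step 2: pour(A -> B) -> (A=0 B=4)
Step 3: empty(B) -> (A=0 B=0)
Step 4: fill(B) -> (A=0 B=11)
Step 5: empty(B) -> (A=0 B=0)
Step 6: fill(B) -> (A=0 B=11)
Step 7: fill(A) -> (A=4 B=11)
Step 8: empty(B) -> (A=4 B=0)
Step 9: empty(A) -> (A=0 B=0)
Step 10: fill(B) -> (A=0 B=11)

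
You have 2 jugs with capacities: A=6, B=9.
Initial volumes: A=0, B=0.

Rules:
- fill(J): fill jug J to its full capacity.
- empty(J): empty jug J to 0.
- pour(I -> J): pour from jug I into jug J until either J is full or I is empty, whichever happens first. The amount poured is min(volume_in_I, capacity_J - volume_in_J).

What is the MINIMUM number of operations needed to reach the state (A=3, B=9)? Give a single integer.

Answer: 4

Derivation:
BFS from (A=0, B=0). One shortest path:
  1. fill(A) -> (A=6 B=0)
  2. pour(A -> B) -> (A=0 B=6)
  3. fill(A) -> (A=6 B=6)
  4. pour(A -> B) -> (A=3 B=9)
Reached target in 4 moves.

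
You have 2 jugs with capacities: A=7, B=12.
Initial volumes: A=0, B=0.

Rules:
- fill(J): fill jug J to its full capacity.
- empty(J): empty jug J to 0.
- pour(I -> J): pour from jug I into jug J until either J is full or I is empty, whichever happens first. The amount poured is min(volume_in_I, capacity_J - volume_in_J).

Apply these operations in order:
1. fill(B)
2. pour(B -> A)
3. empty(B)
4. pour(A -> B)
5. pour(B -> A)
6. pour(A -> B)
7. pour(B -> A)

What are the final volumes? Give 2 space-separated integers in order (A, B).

Answer: 7 0

Derivation:
Step 1: fill(B) -> (A=0 B=12)
Step 2: pour(B -> A) -> (A=7 B=5)
Step 3: empty(B) -> (A=7 B=0)
Step 4: pour(A -> B) -> (A=0 B=7)
Step 5: pour(B -> A) -> (A=7 B=0)
Step 6: pour(A -> B) -> (A=0 B=7)
Step 7: pour(B -> A) -> (A=7 B=0)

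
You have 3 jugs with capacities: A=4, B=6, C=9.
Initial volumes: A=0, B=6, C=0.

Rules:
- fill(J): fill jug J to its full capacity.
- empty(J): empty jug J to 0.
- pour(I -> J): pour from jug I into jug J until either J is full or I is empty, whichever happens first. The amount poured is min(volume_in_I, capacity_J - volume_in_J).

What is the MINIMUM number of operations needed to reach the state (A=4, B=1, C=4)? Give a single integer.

BFS from (A=0, B=6, C=0). One shortest path:
  1. empty(B) -> (A=0 B=0 C=0)
  2. fill(C) -> (A=0 B=0 C=9)
  3. pour(C -> A) -> (A=4 B=0 C=5)
  4. pour(C -> B) -> (A=4 B=5 C=0)
  5. pour(A -> C) -> (A=0 B=5 C=4)
  6. pour(B -> A) -> (A=4 B=1 C=4)
Reached target in 6 moves.

Answer: 6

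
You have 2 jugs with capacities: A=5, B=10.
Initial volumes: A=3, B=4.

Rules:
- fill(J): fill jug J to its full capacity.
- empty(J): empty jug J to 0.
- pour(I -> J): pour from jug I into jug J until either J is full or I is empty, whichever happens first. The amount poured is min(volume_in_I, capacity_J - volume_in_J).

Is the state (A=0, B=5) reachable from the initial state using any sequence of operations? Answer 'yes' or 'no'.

Answer: yes

Derivation:
BFS from (A=3, B=4):
  1. fill(A) -> (A=5 B=4)
  2. empty(B) -> (A=5 B=0)
  3. pour(A -> B) -> (A=0 B=5)
Target reached → yes.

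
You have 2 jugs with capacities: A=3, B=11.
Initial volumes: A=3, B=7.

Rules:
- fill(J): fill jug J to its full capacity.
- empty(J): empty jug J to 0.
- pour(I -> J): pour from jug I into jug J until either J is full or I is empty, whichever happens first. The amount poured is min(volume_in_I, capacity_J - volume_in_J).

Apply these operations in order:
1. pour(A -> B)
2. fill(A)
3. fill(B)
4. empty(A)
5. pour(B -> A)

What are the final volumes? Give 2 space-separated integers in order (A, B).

Answer: 3 8

Derivation:
Step 1: pour(A -> B) -> (A=0 B=10)
Step 2: fill(A) -> (A=3 B=10)
Step 3: fill(B) -> (A=3 B=11)
Step 4: empty(A) -> (A=0 B=11)
Step 5: pour(B -> A) -> (A=3 B=8)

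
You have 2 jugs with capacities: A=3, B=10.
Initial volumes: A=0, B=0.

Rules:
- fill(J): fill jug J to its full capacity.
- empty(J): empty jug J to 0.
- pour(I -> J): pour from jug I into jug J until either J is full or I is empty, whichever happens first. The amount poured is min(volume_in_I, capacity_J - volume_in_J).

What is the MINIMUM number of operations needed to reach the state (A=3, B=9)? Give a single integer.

BFS from (A=0, B=0). One shortest path:
  1. fill(A) -> (A=3 B=0)
  2. pour(A -> B) -> (A=0 B=3)
  3. fill(A) -> (A=3 B=3)
  4. pour(A -> B) -> (A=0 B=6)
  5. fill(A) -> (A=3 B=6)
  6. pour(A -> B) -> (A=0 B=9)
  7. fill(A) -> (A=3 B=9)
Reached target in 7 moves.

Answer: 7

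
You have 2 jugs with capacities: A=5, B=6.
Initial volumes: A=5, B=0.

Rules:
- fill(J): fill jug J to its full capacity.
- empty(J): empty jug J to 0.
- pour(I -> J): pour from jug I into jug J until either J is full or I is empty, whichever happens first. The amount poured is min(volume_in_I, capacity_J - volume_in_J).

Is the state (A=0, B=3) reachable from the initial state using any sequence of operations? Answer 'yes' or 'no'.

BFS from (A=5, B=0):
  1. pour(A -> B) -> (A=0 B=5)
  2. fill(A) -> (A=5 B=5)
  3. pour(A -> B) -> (A=4 B=6)
  4. empty(B) -> (A=4 B=0)
  5. pour(A -> B) -> (A=0 B=4)
  6. fill(A) -> (A=5 B=4)
  7. pour(A -> B) -> (A=3 B=6)
  8. empty(B) -> (A=3 B=0)
  9. pour(A -> B) -> (A=0 B=3)
Target reached → yes.

Answer: yes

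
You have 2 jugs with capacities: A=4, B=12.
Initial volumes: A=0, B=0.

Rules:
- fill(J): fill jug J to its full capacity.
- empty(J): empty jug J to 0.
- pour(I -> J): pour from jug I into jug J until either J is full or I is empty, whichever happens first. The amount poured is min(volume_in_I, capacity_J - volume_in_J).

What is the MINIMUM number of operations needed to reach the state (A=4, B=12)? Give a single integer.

Answer: 2

Derivation:
BFS from (A=0, B=0). One shortest path:
  1. fill(A) -> (A=4 B=0)
  2. fill(B) -> (A=4 B=12)
Reached target in 2 moves.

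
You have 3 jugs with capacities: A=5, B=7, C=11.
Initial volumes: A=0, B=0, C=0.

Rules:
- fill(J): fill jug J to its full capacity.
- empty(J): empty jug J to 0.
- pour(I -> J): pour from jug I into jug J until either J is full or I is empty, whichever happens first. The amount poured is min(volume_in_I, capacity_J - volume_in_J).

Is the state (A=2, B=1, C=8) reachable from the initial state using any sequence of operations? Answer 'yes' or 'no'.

BFS explored all 336 reachable states.
Reachable set includes: (0,0,0), (0,0,1), (0,0,2), (0,0,3), (0,0,4), (0,0,5), (0,0,6), (0,0,7), (0,0,8), (0,0,9), (0,0,10), (0,0,11) ...
Target (A=2, B=1, C=8) not in reachable set → no.

Answer: no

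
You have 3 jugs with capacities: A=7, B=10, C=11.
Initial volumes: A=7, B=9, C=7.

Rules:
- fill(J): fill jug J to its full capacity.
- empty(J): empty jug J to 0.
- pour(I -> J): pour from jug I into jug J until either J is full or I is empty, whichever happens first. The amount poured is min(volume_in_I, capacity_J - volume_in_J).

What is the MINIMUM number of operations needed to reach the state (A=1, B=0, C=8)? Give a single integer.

Answer: 8

Derivation:
BFS from (A=7, B=9, C=7). One shortest path:
  1. empty(A) -> (A=0 B=9 C=7)
  2. pour(B -> C) -> (A=0 B=5 C=11)
  3. pour(B -> A) -> (A=5 B=0 C=11)
  4. pour(C -> B) -> (A=5 B=10 C=1)
  5. pour(B -> A) -> (A=7 B=8 C=1)
  6. empty(A) -> (A=0 B=8 C=1)
  7. pour(C -> A) -> (A=1 B=8 C=0)
  8. pour(B -> C) -> (A=1 B=0 C=8)
Reached target in 8 moves.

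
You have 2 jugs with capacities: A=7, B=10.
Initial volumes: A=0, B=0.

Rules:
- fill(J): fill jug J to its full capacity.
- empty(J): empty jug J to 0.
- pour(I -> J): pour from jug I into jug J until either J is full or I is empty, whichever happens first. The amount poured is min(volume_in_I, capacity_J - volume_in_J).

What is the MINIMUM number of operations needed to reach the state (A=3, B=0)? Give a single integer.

Answer: 4

Derivation:
BFS from (A=0, B=0). One shortest path:
  1. fill(B) -> (A=0 B=10)
  2. pour(B -> A) -> (A=7 B=3)
  3. empty(A) -> (A=0 B=3)
  4. pour(B -> A) -> (A=3 B=0)
Reached target in 4 moves.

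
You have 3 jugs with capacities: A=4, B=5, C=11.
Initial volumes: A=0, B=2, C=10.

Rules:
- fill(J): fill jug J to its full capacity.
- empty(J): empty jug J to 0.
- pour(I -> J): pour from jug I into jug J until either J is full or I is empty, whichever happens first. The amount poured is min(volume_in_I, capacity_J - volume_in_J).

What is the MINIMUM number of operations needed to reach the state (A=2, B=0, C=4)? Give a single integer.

Answer: 4

Derivation:
BFS from (A=0, B=2, C=10). One shortest path:
  1. fill(A) -> (A=4 B=2 C=10)
  2. empty(C) -> (A=4 B=2 C=0)
  3. pour(A -> C) -> (A=0 B=2 C=4)
  4. pour(B -> A) -> (A=2 B=0 C=4)
Reached target in 4 moves.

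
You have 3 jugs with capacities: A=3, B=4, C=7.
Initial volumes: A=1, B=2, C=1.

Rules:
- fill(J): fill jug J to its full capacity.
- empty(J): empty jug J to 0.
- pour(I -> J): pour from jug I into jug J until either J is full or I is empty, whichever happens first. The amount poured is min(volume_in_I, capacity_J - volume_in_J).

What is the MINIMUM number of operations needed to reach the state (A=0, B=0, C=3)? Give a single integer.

Answer: 2

Derivation:
BFS from (A=1, B=2, C=1). One shortest path:
  1. empty(A) -> (A=0 B=2 C=1)
  2. pour(B -> C) -> (A=0 B=0 C=3)
Reached target in 2 moves.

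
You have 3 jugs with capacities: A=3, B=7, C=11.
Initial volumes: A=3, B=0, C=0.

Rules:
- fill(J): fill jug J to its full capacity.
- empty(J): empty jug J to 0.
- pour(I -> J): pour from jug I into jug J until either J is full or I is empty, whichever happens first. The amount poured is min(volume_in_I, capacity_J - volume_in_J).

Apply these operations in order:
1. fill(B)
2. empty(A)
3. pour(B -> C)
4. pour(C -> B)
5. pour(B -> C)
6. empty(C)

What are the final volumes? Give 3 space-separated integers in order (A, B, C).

Answer: 0 0 0

Derivation:
Step 1: fill(B) -> (A=3 B=7 C=0)
Step 2: empty(A) -> (A=0 B=7 C=0)
Step 3: pour(B -> C) -> (A=0 B=0 C=7)
Step 4: pour(C -> B) -> (A=0 B=7 C=0)
Step 5: pour(B -> C) -> (A=0 B=0 C=7)
Step 6: empty(C) -> (A=0 B=0 C=0)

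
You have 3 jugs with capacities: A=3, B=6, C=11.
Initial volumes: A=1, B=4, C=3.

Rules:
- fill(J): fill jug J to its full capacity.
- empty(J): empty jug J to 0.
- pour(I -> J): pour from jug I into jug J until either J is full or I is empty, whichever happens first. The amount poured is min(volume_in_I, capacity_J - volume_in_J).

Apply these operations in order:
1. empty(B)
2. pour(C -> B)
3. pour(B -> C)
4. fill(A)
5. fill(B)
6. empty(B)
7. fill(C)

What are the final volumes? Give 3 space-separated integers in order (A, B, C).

Step 1: empty(B) -> (A=1 B=0 C=3)
Step 2: pour(C -> B) -> (A=1 B=3 C=0)
Step 3: pour(B -> C) -> (A=1 B=0 C=3)
Step 4: fill(A) -> (A=3 B=0 C=3)
Step 5: fill(B) -> (A=3 B=6 C=3)
Step 6: empty(B) -> (A=3 B=0 C=3)
Step 7: fill(C) -> (A=3 B=0 C=11)

Answer: 3 0 11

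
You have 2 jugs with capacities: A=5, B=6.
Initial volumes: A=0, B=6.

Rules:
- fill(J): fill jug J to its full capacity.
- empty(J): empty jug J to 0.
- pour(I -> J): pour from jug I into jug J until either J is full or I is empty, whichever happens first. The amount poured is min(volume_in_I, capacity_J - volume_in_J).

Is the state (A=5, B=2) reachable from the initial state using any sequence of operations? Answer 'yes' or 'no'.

BFS from (A=0, B=6):
  1. pour(B -> A) -> (A=5 B=1)
  2. empty(A) -> (A=0 B=1)
  3. pour(B -> A) -> (A=1 B=0)
  4. fill(B) -> (A=1 B=6)
  5. pour(B -> A) -> (A=5 B=2)
Target reached → yes.

Answer: yes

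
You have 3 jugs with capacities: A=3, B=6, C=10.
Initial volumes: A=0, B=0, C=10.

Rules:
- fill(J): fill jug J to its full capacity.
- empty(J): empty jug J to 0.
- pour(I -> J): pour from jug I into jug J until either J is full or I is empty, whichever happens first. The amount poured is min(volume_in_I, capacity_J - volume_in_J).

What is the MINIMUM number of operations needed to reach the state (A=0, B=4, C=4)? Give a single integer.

BFS from (A=0, B=0, C=10). One shortest path:
  1. pour(C -> B) -> (A=0 B=6 C=4)
  2. empty(B) -> (A=0 B=0 C=4)
  3. pour(C -> B) -> (A=0 B=4 C=0)
  4. fill(C) -> (A=0 B=4 C=10)
  5. pour(C -> A) -> (A=3 B=4 C=7)
  6. empty(A) -> (A=0 B=4 C=7)
  7. pour(C -> A) -> (A=3 B=4 C=4)
  8. empty(A) -> (A=0 B=4 C=4)
Reached target in 8 moves.

Answer: 8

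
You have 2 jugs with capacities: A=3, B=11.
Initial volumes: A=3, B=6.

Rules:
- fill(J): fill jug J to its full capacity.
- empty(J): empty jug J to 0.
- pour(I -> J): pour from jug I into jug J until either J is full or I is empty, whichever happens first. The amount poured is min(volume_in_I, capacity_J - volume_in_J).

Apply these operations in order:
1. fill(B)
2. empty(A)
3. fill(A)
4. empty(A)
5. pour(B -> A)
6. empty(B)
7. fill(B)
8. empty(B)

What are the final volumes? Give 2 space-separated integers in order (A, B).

Step 1: fill(B) -> (A=3 B=11)
Step 2: empty(A) -> (A=0 B=11)
Step 3: fill(A) -> (A=3 B=11)
Step 4: empty(A) -> (A=0 B=11)
Step 5: pour(B -> A) -> (A=3 B=8)
Step 6: empty(B) -> (A=3 B=0)
Step 7: fill(B) -> (A=3 B=11)
Step 8: empty(B) -> (A=3 B=0)

Answer: 3 0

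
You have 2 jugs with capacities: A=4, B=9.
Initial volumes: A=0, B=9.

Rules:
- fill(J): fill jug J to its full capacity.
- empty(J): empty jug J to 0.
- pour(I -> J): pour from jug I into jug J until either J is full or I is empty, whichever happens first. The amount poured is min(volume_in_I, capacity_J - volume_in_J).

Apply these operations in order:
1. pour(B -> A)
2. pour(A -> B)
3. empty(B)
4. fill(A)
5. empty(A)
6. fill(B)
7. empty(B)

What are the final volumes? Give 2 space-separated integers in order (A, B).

Answer: 0 0

Derivation:
Step 1: pour(B -> A) -> (A=4 B=5)
Step 2: pour(A -> B) -> (A=0 B=9)
Step 3: empty(B) -> (A=0 B=0)
Step 4: fill(A) -> (A=4 B=0)
Step 5: empty(A) -> (A=0 B=0)
Step 6: fill(B) -> (A=0 B=9)
Step 7: empty(B) -> (A=0 B=0)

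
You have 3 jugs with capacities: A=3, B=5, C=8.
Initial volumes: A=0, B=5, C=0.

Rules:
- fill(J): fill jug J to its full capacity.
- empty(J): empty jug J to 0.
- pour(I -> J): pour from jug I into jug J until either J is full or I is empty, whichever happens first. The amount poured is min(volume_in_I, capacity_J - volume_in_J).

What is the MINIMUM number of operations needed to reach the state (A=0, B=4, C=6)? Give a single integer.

Answer: 6

Derivation:
BFS from (A=0, B=5, C=0). One shortest path:
  1. pour(B -> A) -> (A=3 B=2 C=0)
  2. pour(A -> C) -> (A=0 B=2 C=3)
  3. pour(B -> A) -> (A=2 B=0 C=3)
  4. fill(B) -> (A=2 B=5 C=3)
  5. pour(B -> A) -> (A=3 B=4 C=3)
  6. pour(A -> C) -> (A=0 B=4 C=6)
Reached target in 6 moves.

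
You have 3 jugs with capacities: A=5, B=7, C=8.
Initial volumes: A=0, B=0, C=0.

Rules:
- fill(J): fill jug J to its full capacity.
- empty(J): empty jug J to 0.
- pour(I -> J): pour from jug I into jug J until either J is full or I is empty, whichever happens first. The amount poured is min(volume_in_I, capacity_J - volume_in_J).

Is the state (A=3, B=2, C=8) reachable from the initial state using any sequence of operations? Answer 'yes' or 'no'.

Answer: yes

Derivation:
BFS from (A=0, B=0, C=0):
  1. fill(A) -> (A=5 B=0 C=0)
  2. fill(C) -> (A=5 B=0 C=8)
  3. pour(A -> B) -> (A=0 B=5 C=8)
  4. pour(C -> A) -> (A=5 B=5 C=3)
  5. pour(A -> B) -> (A=3 B=7 C=3)
  6. pour(B -> C) -> (A=3 B=2 C=8)
Target reached → yes.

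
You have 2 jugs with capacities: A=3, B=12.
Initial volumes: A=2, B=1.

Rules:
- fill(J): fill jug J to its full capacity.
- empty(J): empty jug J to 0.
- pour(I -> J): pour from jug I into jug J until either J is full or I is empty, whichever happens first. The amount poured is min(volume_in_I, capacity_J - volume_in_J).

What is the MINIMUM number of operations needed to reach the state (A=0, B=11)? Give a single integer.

BFS from (A=2, B=1). One shortest path:
  1. fill(B) -> (A=2 B=12)
  2. pour(B -> A) -> (A=3 B=11)
  3. empty(A) -> (A=0 B=11)
Reached target in 3 moves.

Answer: 3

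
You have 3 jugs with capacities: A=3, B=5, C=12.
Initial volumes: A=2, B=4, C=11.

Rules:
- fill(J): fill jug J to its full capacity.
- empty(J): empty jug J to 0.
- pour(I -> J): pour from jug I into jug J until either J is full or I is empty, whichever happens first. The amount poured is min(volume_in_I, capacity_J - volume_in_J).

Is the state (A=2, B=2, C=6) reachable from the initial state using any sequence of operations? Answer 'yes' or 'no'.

Answer: no

Derivation:
BFS explored all 225 reachable states.
Reachable set includes: (0,0,0), (0,0,1), (0,0,2), (0,0,3), (0,0,4), (0,0,5), (0,0,6), (0,0,7), (0,0,8), (0,0,9), (0,0,10), (0,0,11) ...
Target (A=2, B=2, C=6) not in reachable set → no.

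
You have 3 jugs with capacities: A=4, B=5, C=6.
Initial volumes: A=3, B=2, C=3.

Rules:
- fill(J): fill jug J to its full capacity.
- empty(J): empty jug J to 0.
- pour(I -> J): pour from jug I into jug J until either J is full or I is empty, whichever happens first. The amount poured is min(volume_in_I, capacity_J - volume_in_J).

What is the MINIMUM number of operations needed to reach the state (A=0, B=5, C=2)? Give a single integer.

Answer: 3

Derivation:
BFS from (A=3, B=2, C=3). One shortest path:
  1. fill(B) -> (A=3 B=5 C=3)
  2. pour(C -> A) -> (A=4 B=5 C=2)
  3. empty(A) -> (A=0 B=5 C=2)
Reached target in 3 moves.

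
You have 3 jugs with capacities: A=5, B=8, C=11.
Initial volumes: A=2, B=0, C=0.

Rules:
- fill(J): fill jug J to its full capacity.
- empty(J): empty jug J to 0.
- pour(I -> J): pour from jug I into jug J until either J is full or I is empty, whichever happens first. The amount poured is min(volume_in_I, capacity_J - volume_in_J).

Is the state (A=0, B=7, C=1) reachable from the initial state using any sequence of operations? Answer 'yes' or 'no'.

Answer: yes

Derivation:
BFS from (A=2, B=0, C=0):
  1. fill(C) -> (A=2 B=0 C=11)
  2. pour(A -> B) -> (A=0 B=2 C=11)
  3. pour(C -> A) -> (A=5 B=2 C=6)
  4. empty(A) -> (A=0 B=2 C=6)
  5. pour(C -> A) -> (A=5 B=2 C=1)
  6. pour(A -> B) -> (A=0 B=7 C=1)
Target reached → yes.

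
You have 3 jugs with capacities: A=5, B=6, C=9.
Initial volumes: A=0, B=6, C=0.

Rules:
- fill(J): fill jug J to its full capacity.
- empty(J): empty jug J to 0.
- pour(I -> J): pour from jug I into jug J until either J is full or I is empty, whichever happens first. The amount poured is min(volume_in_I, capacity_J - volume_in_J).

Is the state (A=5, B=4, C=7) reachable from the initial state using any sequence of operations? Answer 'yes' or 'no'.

BFS from (A=0, B=6, C=0):
  1. fill(A) -> (A=5 B=6 C=0)
  2. pour(B -> C) -> (A=5 B=0 C=6)
  3. pour(A -> B) -> (A=0 B=5 C=6)
  4. pour(C -> A) -> (A=5 B=5 C=1)
  5. pour(A -> B) -> (A=4 B=6 C=1)
  6. pour(B -> C) -> (A=4 B=0 C=7)
  7. pour(A -> B) -> (A=0 B=4 C=7)
  8. fill(A) -> (A=5 B=4 C=7)
Target reached → yes.

Answer: yes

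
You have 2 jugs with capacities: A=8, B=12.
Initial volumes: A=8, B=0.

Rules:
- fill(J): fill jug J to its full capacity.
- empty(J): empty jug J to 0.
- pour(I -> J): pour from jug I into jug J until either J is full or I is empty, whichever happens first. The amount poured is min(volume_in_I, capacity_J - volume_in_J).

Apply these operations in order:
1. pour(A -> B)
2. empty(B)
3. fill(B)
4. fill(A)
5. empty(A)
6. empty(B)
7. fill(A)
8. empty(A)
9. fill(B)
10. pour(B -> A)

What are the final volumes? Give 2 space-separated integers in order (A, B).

Step 1: pour(A -> B) -> (A=0 B=8)
Step 2: empty(B) -> (A=0 B=0)
Step 3: fill(B) -> (A=0 B=12)
Step 4: fill(A) -> (A=8 B=12)
Step 5: empty(A) -> (A=0 B=12)
Step 6: empty(B) -> (A=0 B=0)
Step 7: fill(A) -> (A=8 B=0)
Step 8: empty(A) -> (A=0 B=0)
Step 9: fill(B) -> (A=0 B=12)
Step 10: pour(B -> A) -> (A=8 B=4)

Answer: 8 4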